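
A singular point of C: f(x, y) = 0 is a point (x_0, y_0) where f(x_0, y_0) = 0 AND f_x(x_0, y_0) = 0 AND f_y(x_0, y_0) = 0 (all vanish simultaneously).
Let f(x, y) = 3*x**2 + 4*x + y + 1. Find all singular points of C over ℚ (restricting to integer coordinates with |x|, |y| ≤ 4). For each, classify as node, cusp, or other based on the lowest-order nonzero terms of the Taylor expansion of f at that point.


No singular points in the scanned grid; C is smooth there.

Compute partial derivatives:
  f_x = 6*x + 4.
  f_y = 1.
f_y = 1 is a nonzero constant, so f_y never vanishes: no point (x, y) can satisfy f = f_x = f_y = 0. In particular no (x, y) ∈ {−4, ..., 4}² is singular; the curve is smooth.


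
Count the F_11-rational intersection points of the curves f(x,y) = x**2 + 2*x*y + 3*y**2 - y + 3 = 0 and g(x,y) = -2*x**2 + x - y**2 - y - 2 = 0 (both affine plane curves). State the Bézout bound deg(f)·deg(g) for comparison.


Common zeros: ∅; count = 0; Bézout bound = 4.

deg(f) = 2, deg(g) = 2, so Bézout bound = 4.
Scan x ∈ F_11. For each x, list the y ∈ F_11 with f(x, y) ≡ 0 and those with g(x, y) ≡ 0 (mod 11); the common zeros in that column are the intersection.
  x = 0: f ≡ 0 at y ∈ {7, 8}; g ≡ 0 at y ∈ {4, 6}; common: ∅.
  x = 1: f ≡ 0 at y ∈ ∅; g ≡ 0 at y ∈ {5}; common: ∅.
  x = 2: f ≡ 0 at y ∈ ∅; g ≡ 0 at y ∈ ∅; common: ∅.
  x = 3: f ≡ 0 at y ∈ ∅; g ≡ 0 at y ∈ ∅; common: ∅.
  x = 4: f ≡ 0 at y ∈ ∅; g ≡ 0 at y ∈ ∅; common: ∅.
  x = 5: f ≡ 0 at y ∈ {9, 10}; g ≡ 0 at y ∈ {5}; common: ∅.
  x = 6: f ≡ 0 at y ∈ {3, 8}; g ≡ 0 at y ∈ {4, 6}; common: ∅.
  x = 7: f ≡ 0 at y ∈ ∅; g ≡ 0 at y ∈ {2, 8}; common: ∅.
  x = 8: f ≡ 0 at y ∈ {7, 10}; g ≡ 0 at y ∈ ∅; common: ∅.
  x = 9: f ≡ 0 at y ∈ ∅; g ≡ 0 at y ∈ ∅; common: ∅.
  x = 10: f ≡ 0 at y ∈ {3, 9}; g ≡ 0 at y ∈ {2, 8}; common: ∅.
Collecting: common zeros = ∅, so the count is 0.
Comparison with the Bézout bound: 0 ≤ 4 = deg(f)·deg(g), as expected for curves with no common component (the affine F_11-count falls short of the bound because intersections may lie at infinity, over extension fields, or carry multiplicity).


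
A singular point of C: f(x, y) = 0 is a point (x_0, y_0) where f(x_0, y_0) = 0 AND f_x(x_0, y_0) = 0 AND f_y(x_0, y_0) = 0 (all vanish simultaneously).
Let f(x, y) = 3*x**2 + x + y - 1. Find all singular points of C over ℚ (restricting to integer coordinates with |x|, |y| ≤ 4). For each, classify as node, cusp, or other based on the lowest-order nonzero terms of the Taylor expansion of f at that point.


No singular points in the scanned grid; C is smooth there.

Compute partial derivatives:
  f_x = 6*x + 1.
  f_y = 1.
f_y = 1 is a nonzero constant, so f_y never vanishes: no point (x, y) can satisfy f = f_x = f_y = 0. In particular no (x, y) ∈ {−4, ..., 4}² is singular; the curve is smooth.


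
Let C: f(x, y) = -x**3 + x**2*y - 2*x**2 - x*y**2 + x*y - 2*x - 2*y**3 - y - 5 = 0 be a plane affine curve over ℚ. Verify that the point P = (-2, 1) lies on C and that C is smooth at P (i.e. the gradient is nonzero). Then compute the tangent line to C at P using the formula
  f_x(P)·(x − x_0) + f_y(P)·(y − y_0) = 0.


Tangent line at P: -10*x - y - 19 = 0.

Step 1: f(-2, 1) = 0, so P lies on C.
Step 2: partial derivatives
  f_x(x, y) = -3*x**2 + 2*x*y - 4*x - y**2 + y - 2, f_y(x, y) = x**2 - 2*x*y + x - 6*y**2 - 1.
  f_x(P) = -10, f_y(P) = -1 (gradient nonzero, so P is smooth).
Step 3: tangent line at P: -10·(x − -2) + -1·(y − 1) = 0.
Expanding: -10*x - y - 19 = 0.


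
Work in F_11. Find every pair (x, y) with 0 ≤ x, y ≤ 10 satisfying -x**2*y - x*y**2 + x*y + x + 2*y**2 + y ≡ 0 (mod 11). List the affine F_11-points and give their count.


Affine F_11-points: {(0, 0), (0, 5), (2, 2), (3, 2), (3, 4), (5, 5), (5, 7), (8, 4), (8, 7)}; count = 9.

For each of the 121 pairs (x, y) ∈ F_11², evaluate f(x, y) mod 11. Record the zeros.
  x = 0: [0↦0, 1↦3, 2↦10, 3↦10, 4↦3, 5↦0, 6↦1, 7↦6, 8↦4, 9↦6, 10↦1]  zeros at y ∈ {0, 5}
  x = 1: [0↦1, 1↦3, 2↦7, 3↦2, 4↦10, 5↦9, 6↦10, 7↦2, 8↦7, 9↦3, 10↦1]  zeros at y ∈ ∅
  x = 2: [0↦2, 1↦1, 2↦0, 3↦10, 4↦9, 5↦8, 6↦7, 7↦6, 8↦5, 9↦4, 10↦3]  zeros at y ∈ {2}
  x = 3: [0↦3, 1↦8, 2↦0, 3↦1, 4↦0, 5↦8, 6↦3, 7↦7, 8↦9, 9↦9, 10↦7]  zeros at y ∈ {2, 4}
  x = 4: [0↦4, 1↦2, 2↦7, 3↦8, 4↦5, 5↦9, 6↦9, 7↦5, 8↦8, 9↦7, 10↦2]  zeros at y ∈ ∅
  x = 5: [0↦5, 1↦5, 2↦10, 3↦9, 4↦2, 5↦0, 6↦3, 7↦0, 8↦2, 9↦9, 10↦10]  zeros at y ∈ {5, 7}
  x = 6: [0↦6, 1↦6, 2↦9, 3↦4, 4↦2, 5↦3, 6↦7, 7↦3, 8↦2, 9↦4, 10↦9]  zeros at y ∈ ∅
  x = 7: [0↦7, 1↦5, 2↦4, 3↦4, 4↦5, 5↦7, 6↦10, 7↦3, 8↦8, 9↦3, 10↦10]  zeros at y ∈ ∅
  x = 8: [0↦8, 1↦2, 2↦6, 3↦9, 4↦0, 5↦1, 6↦1, 7↦0, 8↦9, 9↦6, 10↦2]  zeros at y ∈ {4, 7}
  x = 9: [0↦9, 1↦8, 2↦4, 3↦8, 4↦9, 5↦7, 6↦2, 7↦5, 8↦5, 9↦2, 10↦7]  zeros at y ∈ ∅
  x = 10: [0↦10, 1↦1, 2↦9, 3↦1, 4↦10, 5↦3, 6↦2, 7↦7, 8↦7, 9↦2, 10↦3]  zeros at y ∈ ∅
Collecting zeros: affine points = {(0, 0), (0, 5), (2, 2), (3, 2), (3, 4), (5, 5), (5, 7), (8, 4), (8, 7)}.
Total count |C(F_11)_aff| = 9.


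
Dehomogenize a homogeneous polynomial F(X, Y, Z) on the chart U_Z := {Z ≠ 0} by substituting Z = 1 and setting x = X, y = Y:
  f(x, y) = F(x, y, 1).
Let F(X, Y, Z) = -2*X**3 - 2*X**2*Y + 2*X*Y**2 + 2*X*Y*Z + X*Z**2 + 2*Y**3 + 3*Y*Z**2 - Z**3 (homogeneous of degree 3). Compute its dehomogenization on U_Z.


f(x, y) = -2*x**3 - 2*x**2*y + 2*x*y**2 + 2*x*y + x + 2*y**3 + 3*y - 1

On U_Z we set Z = 1. Each monomial c·X^i·Y^j·Z^k in F becomes c·x^i·y^j·1^k = c·x^i·y^j.
Substituting Z = 1: F(X, Y, 1) = -2*x**3 - 2*x**2*y + 2*x*y**2 + 2*x*y + x + 2*y**3 + 3*y - 1.
Note: deg(f) ≤ deg(F) = 3; strict inequality happens when F is divisible by Z (lost terms).


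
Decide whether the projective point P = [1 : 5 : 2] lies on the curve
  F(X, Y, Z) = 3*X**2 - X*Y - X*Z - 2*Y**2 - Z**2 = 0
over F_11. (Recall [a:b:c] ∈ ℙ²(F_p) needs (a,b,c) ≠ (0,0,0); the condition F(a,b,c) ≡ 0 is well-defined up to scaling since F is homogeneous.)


F(1,5,2) ≡ 8 (mod 11); P is NOT on the curve.

Evaluate F(1, 5, 2) term-by-term (mod 11).
  3*X**2 ↦ 3·1·1·1 = 3
  -X*Y ↦ -1·1·5·1 = -5
  -X*Z ↦ -1·1·1·2 = -2
  -2*Y**2 ↦ -2·1·25·1 = -50
  -Z**2 ↦ -1·1·1·4 = -4
Sum: F(1, 5, 2) = (3) + (-5) + (-2) + (-50) + (-4) = -58.
Reducing mod 11: -58 ≡ 8 (mod 11).
Since F(a, b, c) ≡ 8 ≠ 0 (mod 11), P does NOT lie on the curve.


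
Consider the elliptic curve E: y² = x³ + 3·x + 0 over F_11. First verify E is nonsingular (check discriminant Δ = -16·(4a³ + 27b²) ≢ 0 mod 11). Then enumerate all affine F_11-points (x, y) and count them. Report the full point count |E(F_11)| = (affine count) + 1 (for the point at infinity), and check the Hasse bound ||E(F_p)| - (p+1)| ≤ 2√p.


Affine points = {(0, 0), (1, 2), (1, 9), (2, 5), (2, 6), (3, 5), (3, 6), (6, 5), (6, 6), (7, 1), (7, 10)}; affine count = 11; |E(F_11)| = 12.

Discriminant check: Δ ∝ 4a³ + 27b² = 4·3³ + 27·0² = 4·27 + 27·0 ≡ 9 (mod 11). Nonzero ⇒ E is nonsingular.
For each x ∈ F_11, compute rhs = x³ + 3·x + 0 mod 11, then count y ∈ F_11 with y² ≡ rhs.
  x = 0: rhs = 0, matching y values: 0 (1 points).
  x = 1: rhs = 4, matching y values: 2, 9 (2 points).
  x = 2: rhs = 3, matching y values: 5, 6 (2 points).
  x = 3: rhs = 3, matching y values: 5, 6 (2 points).
  x = 4: rhs = 10, matching y values: none (0 points).
  x = 5: rhs = 8, matching y values: none (0 points).
  x = 6: rhs = 3, matching y values: 5, 6 (2 points).
  x = 7: rhs = 1, matching y values: 1, 10 (2 points).
  x = 8: rhs = 8, matching y values: none (0 points).
  x = 9: rhs = 8, matching y values: none (0 points).
  x = 10: rhs = 7, matching y values: none (0 points).
Total affine count: 11.
Full point count |E(F_11)| = 11 + 1 = 12.
Hasse bound: |12 − (11+1)| = |0| = 0 ≤ 2√11 ≈ 6.6332 ✓.


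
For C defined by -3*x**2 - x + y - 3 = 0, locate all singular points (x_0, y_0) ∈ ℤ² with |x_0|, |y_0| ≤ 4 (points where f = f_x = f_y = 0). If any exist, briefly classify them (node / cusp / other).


No singular points in the scanned grid; C is smooth there.

Compute partial derivatives:
  f_x = -6*x - 1.
  f_y = 1.
f_y = 1 is a nonzero constant, so f_y never vanishes: no point (x, y) can satisfy f = f_x = f_y = 0. In particular no (x, y) ∈ {−4, ..., 4}² is singular; the curve is smooth.


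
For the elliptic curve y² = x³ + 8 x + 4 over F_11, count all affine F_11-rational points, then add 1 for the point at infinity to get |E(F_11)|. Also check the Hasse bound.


Affine points = {(0, 2), (0, 9), (3, 0), (4, 1), (4, 10), (5, 2), (5, 9), (6, 2), (6, 9)}; affine count = 9; |E(F_11)| = 10.

Discriminant check: Δ ∝ 4a³ + 27b² = 4·8³ + 27·4² = 4·512 + 27·16 ≡ 5 (mod 11). Nonzero ⇒ E is nonsingular.
For each x ∈ F_11, compute rhs = x³ + 8·x + 4 mod 11, then count y ∈ F_11 with y² ≡ rhs.
  x = 0: rhs = 4, matching y values: 2, 9 (2 points).
  x = 1: rhs = 2, matching y values: none (0 points).
  x = 2: rhs = 6, matching y values: none (0 points).
  x = 3: rhs = 0, matching y values: 0 (1 points).
  x = 4: rhs = 1, matching y values: 1, 10 (2 points).
  x = 5: rhs = 4, matching y values: 2, 9 (2 points).
  x = 6: rhs = 4, matching y values: 2, 9 (2 points).
  x = 7: rhs = 7, matching y values: none (0 points).
  x = 8: rhs = 8, matching y values: none (0 points).
  x = 9: rhs = 2, matching y values: none (0 points).
  x = 10: rhs = 6, matching y values: none (0 points).
Total affine count: 9.
Full point count |E(F_11)| = 9 + 1 = 10.
Hasse bound: |10 − (11+1)| = |-2| = 2 ≤ 2√11 ≈ 6.6332 ✓.


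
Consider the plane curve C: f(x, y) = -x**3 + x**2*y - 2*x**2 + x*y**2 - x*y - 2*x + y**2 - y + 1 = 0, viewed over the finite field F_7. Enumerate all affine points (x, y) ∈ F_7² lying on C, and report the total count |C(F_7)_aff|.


Affine F_7-points: {(0, 3), (0, 5), (4, 4), (4, 5), (6, 5)}; count = 5.

For each of the 49 pairs (x, y) ∈ F_7², evaluate f(x, y) mod 7. Record the zeros.
  x = 0: [0↦1, 1↦1, 2↦3, 3↦0, 4↦6, 5↦0, 6↦3]  zeros at y ∈ {3, 5}
  x = 1: [0↦3, 1↦4, 2↦2, 3↦4, 4↦3, 5↦6, 6↦6]  zeros at y ∈ ∅
  x = 2: [0↦2, 1↦6, 2↦2, 3↦4, 4↦5, 5↦5, 6↦4]  zeros at y ∈ ∅
  x = 3: [0↦6, 1↦1, 2↦4, 3↦1, 4↦6, 5↦5, 6↦5]  zeros at y ∈ ∅
  x = 4: [0↦2, 1↦4, 2↦2, 3↦3, 4↦0, 5↦0, 6↦3]  zeros at y ∈ {4, 5}
  x = 5: [0↦5, 1↦2, 2↦4, 3↦4, 4↦2, 5↦5, 6↦6]  zeros at y ∈ ∅
  x = 6: [0↦2, 1↦3, 2↦4, 3↦5, 4↦6, 5↦0, 6↦1]  zeros at y ∈ {5}
Collecting zeros: affine points = {(0, 3), (0, 5), (4, 4), (4, 5), (6, 5)}.
Total count |C(F_7)_aff| = 5.


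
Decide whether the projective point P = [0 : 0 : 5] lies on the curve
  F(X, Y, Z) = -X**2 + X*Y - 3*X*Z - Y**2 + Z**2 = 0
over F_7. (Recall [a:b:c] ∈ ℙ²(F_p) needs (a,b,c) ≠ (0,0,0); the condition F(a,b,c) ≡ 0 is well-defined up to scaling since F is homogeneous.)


F(0,0,5) ≡ 4 (mod 7); P is NOT on the curve.

Evaluate F(0, 0, 5) term-by-term (mod 7).
  -X**2 ↦ -1·0·1·1 = 0
  X*Y ↦ 1·0·0·1 = 0
  -3*X*Z ↦ -3·0·1·5 = 0
  -Y**2 ↦ -1·1·0·1 = 0
  Z**2 ↦ 1·1·1·25 = 25
Sum: F(0, 0, 5) = (0) + (0) + (0) + (0) + (25) = 25.
Reducing mod 7: 25 ≡ 4 (mod 7).
Since F(a, b, c) ≡ 4 ≠ 0 (mod 7), P does NOT lie on the curve.


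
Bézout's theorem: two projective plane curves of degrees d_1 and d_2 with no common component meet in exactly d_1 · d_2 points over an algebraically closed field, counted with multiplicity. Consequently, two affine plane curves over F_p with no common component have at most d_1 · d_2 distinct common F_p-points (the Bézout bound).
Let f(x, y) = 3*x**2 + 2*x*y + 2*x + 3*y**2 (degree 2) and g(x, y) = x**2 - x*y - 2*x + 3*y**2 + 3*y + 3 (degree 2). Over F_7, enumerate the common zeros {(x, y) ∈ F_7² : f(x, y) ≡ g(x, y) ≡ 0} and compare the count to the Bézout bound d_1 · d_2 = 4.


Common zeros: {(4, 2)}; count = 1; Bézout bound = 4.

deg(f) = 2, deg(g) = 2, so Bézout bound = 4.
Scan x ∈ F_7. For each x, list the y ∈ F_7 with f(x, y) ≡ 0 and those with g(x, y) ≡ 0 (mod 7); the common zeros in that column are the intersection.
  x = 0: f ≡ 0 at y ∈ {0}; g ≡ 0 at y ∈ {2, 4}; common: ∅.
  x = 1: f ≡ 0 at y ∈ {2}; g ≡ 0 at y ∈ {1, 3}; common: ∅.
  x = 2: f ≡ 0 at y ∈ ∅; g ≡ 0 at y ∈ {1}; common: ∅.
  x = 3: f ≡ 0 at y ∈ {1, 4}; g ≡ 0 at y ∈ ∅; common: ∅.
  x = 4: f ≡ 0 at y ∈ {0, 2}; g ≡ 0 at y ∈ {2, 3}; common: {2}.
  x = 5: f ≡ 0 at y ∈ {1, 5}; g ≡ 0 at y ∈ ∅; common: ∅.
  x = 6: f ≡ 0 at y ∈ ∅; g ≡ 0 at y ∈ {4}; common: ∅.
Collecting: common zeros = {(4, 2)}, so the count is 1.
Comparison with the Bézout bound: 1 ≤ 4 = deg(f)·deg(g), as expected for curves with no common component (the affine F_7-count falls short of the bound because intersections may lie at infinity, over extension fields, or carry multiplicity).


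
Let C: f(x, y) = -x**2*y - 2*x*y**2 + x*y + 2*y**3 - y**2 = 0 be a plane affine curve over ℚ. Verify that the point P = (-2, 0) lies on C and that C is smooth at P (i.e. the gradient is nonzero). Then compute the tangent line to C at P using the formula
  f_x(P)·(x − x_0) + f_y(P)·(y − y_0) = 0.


Tangent line at P: -6*y = 0.

Step 1: f(-2, 0) = 0, so P lies on C.
Step 2: partial derivatives
  f_x(x, y) = -2*x*y - 2*y**2 + y, f_y(x, y) = -x**2 - 4*x*y + x + 6*y**2 - 2*y.
  f_x(P) = 0, f_y(P) = -6 (gradient nonzero, so P is smooth).
Step 3: tangent line at P: 0·(x − -2) + -6·(y − 0) = 0.
Expanding: -6*y = 0.


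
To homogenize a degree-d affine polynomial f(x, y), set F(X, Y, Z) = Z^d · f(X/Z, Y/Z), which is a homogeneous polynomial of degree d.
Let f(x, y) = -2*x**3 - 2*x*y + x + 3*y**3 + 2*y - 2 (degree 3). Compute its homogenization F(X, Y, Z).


F(X, Y, Z) = -2*X**3 - 2*X*Y*Z + X*Z**2 + 3*Y**3 + 2*Y*Z**2 - 2*Z**3

deg(f) = 3.
Substitute x = X/Z, y = Y/Z into f, then multiply by Z^3.
  monomial -2·x^3·y^0 ↦ -2·X^3·Y^0·Z^0.
  monomial -2·x^1·y^1 ↦ -2·X^1·Y^1·Z^1.
  monomial 1·x^1·y^0 ↦ 1·X^1·Y^0·Z^2.
  monomial 3·x^0·y^3 ↦ 3·X^0·Y^3·Z^0.
  monomial 2·x^0·y^1 ↦ 2·X^0·Y^1·Z^2.
  monomial -2·x^0·y^0 ↦ -2·X^0·Y^0·Z^3.
Collecting: F(X, Y, Z) = -2*X**3 - 2*X*Y*Z + X*Z**2 + 3*Y**3 + 2*Y*Z**2 - 2*Z**3.


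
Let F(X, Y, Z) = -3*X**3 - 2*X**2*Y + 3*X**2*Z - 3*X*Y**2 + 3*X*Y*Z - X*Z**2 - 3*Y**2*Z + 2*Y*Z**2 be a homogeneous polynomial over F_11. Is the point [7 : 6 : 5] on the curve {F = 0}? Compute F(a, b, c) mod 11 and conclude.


F(7,6,5) ≡ 7 (mod 11); P is NOT on the curve.

Evaluate F(7, 6, 5) term-by-term (mod 11).
  -3*X**3 ↦ -3·343·1·1 = -1029
  -2*X**2*Y ↦ -2·49·6·1 = -588
  3*X**2*Z ↦ 3·49·1·5 = 735
  -3*X*Y**2 ↦ -3·7·36·1 = -756
  3*X*Y*Z ↦ 3·7·6·5 = 630
  -X*Z**2 ↦ -1·7·1·25 = -175
  -3*Y**2*Z ↦ -3·1·36·5 = -540
  2*Y*Z**2 ↦ 2·1·6·25 = 300
Sum: F(7, 6, 5) = (-1029) + (-588) + (735) + (-756) + (630) + (-175) + (-540) + (300) = -1423.
Reducing mod 11: -1423 ≡ 7 (mod 11).
Since F(a, b, c) ≡ 7 ≠ 0 (mod 11), P does NOT lie on the curve.


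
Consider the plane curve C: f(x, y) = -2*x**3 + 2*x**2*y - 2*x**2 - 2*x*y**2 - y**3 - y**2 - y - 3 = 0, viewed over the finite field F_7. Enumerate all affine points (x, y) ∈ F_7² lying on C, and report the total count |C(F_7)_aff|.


Affine F_7-points: {(0, 3), (1, 0), (3, 2), (3, 6), (5, 1), (6, 5)}; count = 6.

For each of the 49 pairs (x, y) ∈ F_7², evaluate f(x, y) mod 7. Record the zeros.
  x = 0: [0↦4, 1↦1, 2↦4, 3↦0, 4↦4, 5↦3, 6↦5]  zeros at y ∈ {3}
  x = 1: [0↦0, 1↦4, 2↦3, 3↦5, 4↦4, 5↦1, 6↦4]  zeros at y ∈ {0}
  x = 2: [0↦1, 1↦2, 2↦1, 3↦6, 4↦4, 5↦3, 6↦4]  zeros at y ∈ ∅
  x = 3: [0↦2, 1↦4, 2↦0, 3↦5, 4↦6, 5↦4, 6↦0]  zeros at y ∈ {2, 6}
  x = 4: [0↦5, 1↦5, 2↦2, 3↦4, 4↦5, 5↦6, 6↦1]  zeros at y ∈ ∅
  x = 5: [0↦5, 1↦0, 2↦2, 3↦5, 4↦3, 5↦4, 6↦2]  zeros at y ∈ {1}
  x = 6: [0↦4, 1↦5, 2↦2, 3↦3, 4↦2, 5↦0, 6↦5]  zeros at y ∈ {5}
Collecting zeros: affine points = {(0, 3), (1, 0), (3, 2), (3, 6), (5, 1), (6, 5)}.
Total count |C(F_7)_aff| = 6.


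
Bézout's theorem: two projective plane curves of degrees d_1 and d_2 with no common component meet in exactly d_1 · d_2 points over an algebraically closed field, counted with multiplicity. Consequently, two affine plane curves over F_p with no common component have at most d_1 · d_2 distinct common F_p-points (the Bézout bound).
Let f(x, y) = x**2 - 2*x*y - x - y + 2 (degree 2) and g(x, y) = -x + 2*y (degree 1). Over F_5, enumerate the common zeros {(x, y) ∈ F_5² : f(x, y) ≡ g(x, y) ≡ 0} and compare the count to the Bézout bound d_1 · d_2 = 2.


Common zeros: {(3, 4)}; count = 1; Bézout bound = 2.

deg(f) = 2, deg(g) = 1, so Bézout bound = 2.
Scan x ∈ F_5. For each x, list the y ∈ F_5 with f(x, y) ≡ 0 and those with g(x, y) ≡ 0 (mod 5); the common zeros in that column are the intersection.
  x = 0: f ≡ 0 at y ∈ {2}; g ≡ 0 at y ∈ {0}; common: ∅.
  x = 1: f ≡ 0 at y ∈ {4}; g ≡ 0 at y ∈ {3}; common: ∅.
  x = 2: f ≡ 0 at y ∈ ∅; g ≡ 0 at y ∈ {1}; common: ∅.
  x = 3: f ≡ 0 at y ∈ {4}; g ≡ 0 at y ∈ {4}; common: {4}.
  x = 4: f ≡ 0 at y ∈ {1}; g ≡ 0 at y ∈ {2}; common: ∅.
Collecting: common zeros = {(3, 4)}, so the count is 1.
Comparison with the Bézout bound: 1 ≤ 2 = deg(f)·deg(g), as expected for curves with no common component (the affine F_5-count falls short of the bound because intersections may lie at infinity, over extension fields, or carry multiplicity).


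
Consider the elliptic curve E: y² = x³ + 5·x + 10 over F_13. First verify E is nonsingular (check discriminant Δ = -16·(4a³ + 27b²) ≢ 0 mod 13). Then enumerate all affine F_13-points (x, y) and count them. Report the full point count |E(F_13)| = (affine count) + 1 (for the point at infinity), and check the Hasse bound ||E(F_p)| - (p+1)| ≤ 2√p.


Affine points = {(0, 6), (0, 7), (1, 4), (1, 9), (3, 0), (4, 4), (4, 9), (5, 2), (5, 11), (6, 3), (6, 10), (8, 4), (8, 9), (9, 2), (9, 11), (12, 2), (12, 11)}; affine count = 17; |E(F_13)| = 18.

Discriminant check: Δ ∝ 4a³ + 27b² = 4·5³ + 27·10² = 4·125 + 27·100 ≡ 2 (mod 13). Nonzero ⇒ E is nonsingular.
For each x ∈ F_13, compute rhs = x³ + 5·x + 10 mod 13, then count y ∈ F_13 with y² ≡ rhs.
  x = 0: rhs = 10, matching y values: 6, 7 (2 points).
  x = 1: rhs = 3, matching y values: 4, 9 (2 points).
  x = 2: rhs = 2, matching y values: none (0 points).
  x = 3: rhs = 0, matching y values: 0 (1 points).
  x = 4: rhs = 3, matching y values: 4, 9 (2 points).
  x = 5: rhs = 4, matching y values: 2, 11 (2 points).
  x = 6: rhs = 9, matching y values: 3, 10 (2 points).
  x = 7: rhs = 11, matching y values: none (0 points).
  x = 8: rhs = 3, matching y values: 4, 9 (2 points).
  x = 9: rhs = 4, matching y values: 2, 11 (2 points).
  x = 10: rhs = 7, matching y values: none (0 points).
  x = 11: rhs = 5, matching y values: none (0 points).
  x = 12: rhs = 4, matching y values: 2, 11 (2 points).
Total affine count: 17.
Full point count |E(F_13)| = 17 + 1 = 18.
Hasse bound: |18 − (13+1)| = |4| = 4 ≤ 2√13 ≈ 7.2111 ✓.


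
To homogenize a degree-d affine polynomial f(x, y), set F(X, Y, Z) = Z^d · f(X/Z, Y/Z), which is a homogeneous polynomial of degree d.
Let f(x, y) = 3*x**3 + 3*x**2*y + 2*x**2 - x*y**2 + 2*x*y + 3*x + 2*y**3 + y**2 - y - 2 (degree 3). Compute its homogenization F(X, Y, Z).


F(X, Y, Z) = 3*X**3 + 3*X**2*Y + 2*X**2*Z - X*Y**2 + 2*X*Y*Z + 3*X*Z**2 + 2*Y**3 + Y**2*Z - Y*Z**2 - 2*Z**3

deg(f) = 3.
Substitute x = X/Z, y = Y/Z into f, then multiply by Z^3.
  monomial 3·x^3·y^0 ↦ 3·X^3·Y^0·Z^0.
  monomial 3·x^2·y^1 ↦ 3·X^2·Y^1·Z^0.
  monomial 2·x^2·y^0 ↦ 2·X^2·Y^0·Z^1.
  monomial -1·x^1·y^2 ↦ -1·X^1·Y^2·Z^0.
  monomial 2·x^1·y^1 ↦ 2·X^1·Y^1·Z^1.
  monomial 3·x^1·y^0 ↦ 3·X^1·Y^0·Z^2.
  monomial 2·x^0·y^3 ↦ 2·X^0·Y^3·Z^0.
  monomial 1·x^0·y^2 ↦ 1·X^0·Y^2·Z^1.
  monomial -1·x^0·y^1 ↦ -1·X^0·Y^1·Z^2.
  monomial -2·x^0·y^0 ↦ -2·X^0·Y^0·Z^3.
Collecting: F(X, Y, Z) = 3*X**3 + 3*X**2*Y + 2*X**2*Z - X*Y**2 + 2*X*Y*Z + 3*X*Z**2 + 2*Y**3 + Y**2*Z - Y*Z**2 - 2*Z**3.


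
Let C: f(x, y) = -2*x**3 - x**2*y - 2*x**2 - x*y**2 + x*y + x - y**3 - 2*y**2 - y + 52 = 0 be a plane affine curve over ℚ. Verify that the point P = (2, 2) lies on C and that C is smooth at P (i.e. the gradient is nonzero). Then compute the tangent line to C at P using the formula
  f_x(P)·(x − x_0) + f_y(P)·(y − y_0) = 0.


Tangent line at P: -41*x - 31*y + 144 = 0.

Step 1: f(2, 2) = 0, so P lies on C.
Step 2: partial derivatives
  f_x(x, y) = -6*x**2 - 2*x*y - 4*x - y**2 + y + 1, f_y(x, y) = -x**2 - 2*x*y + x - 3*y**2 - 4*y - 1.
  f_x(P) = -41, f_y(P) = -31 (gradient nonzero, so P is smooth).
Step 3: tangent line at P: -41·(x − 2) + -31·(y − 2) = 0.
Expanding: -41*x - 31*y + 144 = 0.


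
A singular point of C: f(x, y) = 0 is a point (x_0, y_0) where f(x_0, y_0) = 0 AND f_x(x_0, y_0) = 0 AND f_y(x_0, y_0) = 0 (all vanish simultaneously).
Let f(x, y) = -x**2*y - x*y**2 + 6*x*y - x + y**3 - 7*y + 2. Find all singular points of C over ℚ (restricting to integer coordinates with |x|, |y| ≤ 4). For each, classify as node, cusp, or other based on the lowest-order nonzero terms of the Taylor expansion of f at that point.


Singular points: {(2, 1)}; classification: node.

Compute partial derivatives:
  f_x = -2*x*y - y**2 + 6*y - 1.
  f_y = -x**2 - 2*x*y + 6*x + 3*y**2 - 7.
Scan x_0 ∈ {−4, ..., 4}. For each x_0, f_y(x_0, y) is a polynomial in y; find its integer roots y ∈ {−4, ..., 4}, then test f_x and f at those candidates.
  x = -4: f_y(-4, y) = 3*y**2 + 8*y - 47; no integer root y with |y| ≤ 4.
  x = -3: f_y(-3, y) = 3*y**2 + 6*y - 34; no integer root y with |y| ≤ 4.
  x = -2: f_y(-2, y) = 3*y**2 + 4*y - 23; no integer root y with |y| ≤ 4.
  x = -1: f_y(-1, y) = 3*y**2 + 2*y - 14; no integer root y with |y| ≤ 4.
  x = 0: f_y(0, y) = 3*y**2 - 7; no integer root y with |y| ≤ 4.
  x = 1: f_y(1, y) = 3*y**2 - 2*y - 2; no integer root y with |y| ≤ 4.
  x = 2: f_y(2, y) = 3*y**2 - 4*y + 1; vanishes at y ∈ {1}. (2, 1): f_x = 0, f = 0 — SINGULAR.
  x = 3: f_y(3, y) = 3*y**2 - 6*y + 2; no integer root y with |y| ≤ 4.
  x = 4: f_y(4, y) = 3*y**2 - 8*y + 1; no integer root y with |y| ≤ 4.
Only singular point on the grid: (2, 1).
Classify: substitute x = 2 + u, y = 1 + v and expand: f = -u**2*v - u**2 - u*v**2 + v**3 + v**2.
No constant or linear terms (consistent with a singular point). Quadratic part: -u**2 + v**2. Cubic part: -u**2*v - u*v**2 + v**3.
The quadratic part v**2 - u**2 = (v − u)(v + u) splits into two distinct linear factors, so there are two distinct tangent lines y − 1 = ±(x − 2) — this is a node (ordinary double point).
Classification: node.


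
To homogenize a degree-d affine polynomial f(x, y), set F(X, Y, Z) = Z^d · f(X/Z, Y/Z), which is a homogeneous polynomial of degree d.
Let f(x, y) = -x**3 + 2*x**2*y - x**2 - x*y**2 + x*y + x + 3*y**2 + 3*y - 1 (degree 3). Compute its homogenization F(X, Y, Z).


F(X, Y, Z) = -X**3 + 2*X**2*Y - X**2*Z - X*Y**2 + X*Y*Z + X*Z**2 + 3*Y**2*Z + 3*Y*Z**2 - Z**3

deg(f) = 3.
Substitute x = X/Z, y = Y/Z into f, then multiply by Z^3.
  monomial -1·x^3·y^0 ↦ -1·X^3·Y^0·Z^0.
  monomial 2·x^2·y^1 ↦ 2·X^2·Y^1·Z^0.
  monomial -1·x^2·y^0 ↦ -1·X^2·Y^0·Z^1.
  monomial -1·x^1·y^2 ↦ -1·X^1·Y^2·Z^0.
  monomial 1·x^1·y^1 ↦ 1·X^1·Y^1·Z^1.
  monomial 1·x^1·y^0 ↦ 1·X^1·Y^0·Z^2.
  monomial 3·x^0·y^2 ↦ 3·X^0·Y^2·Z^1.
  monomial 3·x^0·y^1 ↦ 3·X^0·Y^1·Z^2.
  monomial -1·x^0·y^0 ↦ -1·X^0·Y^0·Z^3.
Collecting: F(X, Y, Z) = -X**3 + 2*X**2*Y - X**2*Z - X*Y**2 + X*Y*Z + X*Z**2 + 3*Y**2*Z + 3*Y*Z**2 - Z**3.


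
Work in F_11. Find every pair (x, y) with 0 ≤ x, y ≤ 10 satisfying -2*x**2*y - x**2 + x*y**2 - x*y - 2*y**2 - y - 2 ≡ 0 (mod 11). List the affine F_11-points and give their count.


Affine F_11-points: {(1, 8), (1, 10), (3, 0), (8, 0), (8, 10), (10, 5), (10, 9)}; count = 7.

For each of the 121 pairs (x, y) ∈ F_11², evaluate f(x, y) mod 11. Record the zeros.
  x = 0: [0↦9, 1↦6, 2↦10, 3↦10, 4↦6, 5↦9, 6↦8, 7↦3, 8↦5, 9↦3, 10↦8]  zeros at y ∈ ∅
  x = 1: [0↦8, 1↦3, 2↦7, 3↦9, 4↦9, 5↦7, 6↦3, 7↦8, 8↦0, 9↦1, 10↦0]  zeros at y ∈ {8, 10}
  x = 2: [0↦5, 1↦5, 2↦5, 3↦5, 4↦5, 5↦5, 6↦5, 7↦5, 8↦5, 9↦5, 10↦5]  zeros at y ∈ ∅
  x = 3: [0↦0, 1↦1, 2↦4, 3↦9, 4↦5, 5↦3, 6↦3, 7↦5, 8↦9, 9↦4, 10↦1]  zeros at y ∈ {0}
  x = 4: [0↦4, 1↦2, 2↦4, 3↦10, 4↦9, 5↦1, 6↦8, 7↦8, 8↦1, 9↦9, 10↦10]  zeros at y ∈ ∅
  x = 5: [0↦6, 1↦8, 2↦5, 3↦8, 4↦6, 5↦10, 6↦9, 7↦3, 8↦3, 9↦9, 10↦10]  zeros at y ∈ ∅
  x = 6: [0↦6, 1↦8, 2↦7, 3↦3, 4↦7, 5↦8, 6↦6, 7↦1, 8↦4, 9↦4, 10↦1]  zeros at y ∈ ∅
  x = 7: [0↦4, 1↦2, 2↦10, 3↦6, 4↦1, 5↦6, 6↦10, 7↦2, 8↦4, 9↦5, 10↦5]  zeros at y ∈ ∅
  x = 8: [0↦0, 1↦1, 2↦3, 3↦6, 4↦10, 5↦4, 6↦10, 7↦6, 8↦3, 9↦1, 10↦0]  zeros at y ∈ {0, 10}
  x = 9: [0↦5, 1↦5, 2↦8, 3↦3, 4↦1, 5↦2, 6↦6, 7↦2, 8↦1, 9↦3, 10↦8]  zeros at y ∈ ∅
  x = 10: [0↦8, 1↦3, 2↦3, 3↦8, 4↦7, 5↦0, 6↦9, 7↦1, 8↦9, 9↦0, 10↦7]  zeros at y ∈ {5, 9}
Collecting zeros: affine points = {(1, 8), (1, 10), (3, 0), (8, 0), (8, 10), (10, 5), (10, 9)}.
Total count |C(F_11)_aff| = 7.


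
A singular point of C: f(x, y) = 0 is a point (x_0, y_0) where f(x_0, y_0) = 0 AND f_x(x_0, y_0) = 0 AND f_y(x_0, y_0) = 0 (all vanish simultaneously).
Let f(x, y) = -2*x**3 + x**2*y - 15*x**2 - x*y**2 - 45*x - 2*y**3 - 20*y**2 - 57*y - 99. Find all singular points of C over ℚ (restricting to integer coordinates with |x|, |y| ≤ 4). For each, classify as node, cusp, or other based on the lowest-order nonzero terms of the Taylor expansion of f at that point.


Singular points: {(-3, -3)}; classification: cusp.

Compute partial derivatives:
  f_x = -6*x**2 + 2*x*y - 30*x - y**2 - 45.
  f_y = x**2 - 2*x*y - 6*y**2 - 40*y - 57.
Scan x_0 ∈ {−4, ..., 4}. For each x_0, f_y(x_0, y) is a polynomial in y; find its integer roots y ∈ {−4, ..., 4}, then test f_x and f at those candidates.
  x = -4: f_y(-4, y) = -6*y**2 - 32*y - 41; no integer root y with |y| ≤ 4.
  x = -3: f_y(-3, y) = -6*y**2 - 34*y - 48; vanishes at y ∈ {-3}. (-3, -3): f_x = 0, f = 0 — SINGULAR.
  x = -2: f_y(-2, y) = -6*y**2 - 36*y - 53; no integer root y with |y| ≤ 4.
  x = -1: f_y(-1, y) = -6*y**2 - 38*y - 56; vanishes at y ∈ {-4}. (-1, -4): f_x = -29 ≠ 0.
  x = 0: f_y(0, y) = -6*y**2 - 40*y - 57; no integer root y with |y| ≤ 4.
  x = 1: f_y(1, y) = -6*y**2 - 42*y - 56; no integer root y with |y| ≤ 4.
  x = 2: f_y(2, y) = -6*y**2 - 44*y - 53; no integer root y with |y| ≤ 4.
  x = 3: f_y(3, y) = -6*y**2 - 46*y - 48; no integer root y with |y| ≤ 4.
  x = 4: f_y(4, y) = -6*y**2 - 48*y - 41; no integer root y with |y| ≤ 4.
Only singular point on the grid: (-3, -3).
Classify: substitute x = -3 + u, y = -3 + v and expand: f = -2*u**3 + u**2*v - u*v**2 - 2*v**3 + v**2.
No constant or linear terms (consistent with a singular point). Quadratic part: v**2. Cubic part: -2*u**3 + u**2*v - u*v**2 - 2*v**3.
The quadratic part v**2 is a perfect square, so there is a single (double) tangent line v = 0, i.e. y = -3. Restricting the cubic part to that line (v = 0) leaves -2*u**3 ≠ 0, so f is not divisible by v and the branch is v² ≈ 2*u**3 to lowest order — this is a cusp.
Classification: cusp.


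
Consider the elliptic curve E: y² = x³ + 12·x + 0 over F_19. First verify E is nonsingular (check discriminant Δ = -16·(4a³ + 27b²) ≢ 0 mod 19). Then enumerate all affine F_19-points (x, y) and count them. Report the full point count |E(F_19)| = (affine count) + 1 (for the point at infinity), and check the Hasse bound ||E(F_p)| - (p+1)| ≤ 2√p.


Affine points = {(0, 0), (3, 5), (3, 14), (4, 6), (4, 13), (7, 3), (7, 16), (8, 0), (9, 1), (9, 18), (11, 0), (13, 4), (13, 15), (14, 9), (14, 10), (17, 5), (17, 14), (18, 5), (18, 14)}; affine count = 19; |E(F_19)| = 20.

Discriminant check: Δ ∝ 4a³ + 27b² = 4·12³ + 27·0² = 4·1728 + 27·0 ≡ 15 (mod 19). Nonzero ⇒ E is nonsingular.
For each x ∈ F_19, compute rhs = x³ + 12·x + 0 mod 19, then count y ∈ F_19 with y² ≡ rhs.
  x = 0: rhs = 0, matching y values: 0 (1 points).
  x = 1: rhs = 13, matching y values: none (0 points).
  x = 2: rhs = 13, matching y values: none (0 points).
  x = 3: rhs = 6, matching y values: 5, 14 (2 points).
  x = 4: rhs = 17, matching y values: 6, 13 (2 points).
  x = 5: rhs = 14, matching y values: none (0 points).
  x = 6: rhs = 3, matching y values: none (0 points).
  x = 7: rhs = 9, matching y values: 3, 16 (2 points).
  x = 8: rhs = 0, matching y values: 0 (1 points).
  x = 9: rhs = 1, matching y values: 1, 18 (2 points).
  x = 10: rhs = 18, matching y values: none (0 points).
  x = 11: rhs = 0, matching y values: 0 (1 points).
  x = 12: rhs = 10, matching y values: none (0 points).
  x = 13: rhs = 16, matching y values: 4, 15 (2 points).
  x = 14: rhs = 5, matching y values: 9, 10 (2 points).
  x = 15: rhs = 2, matching y values: none (0 points).
  x = 16: rhs = 13, matching y values: none (0 points).
  x = 17: rhs = 6, matching y values: 5, 14 (2 points).
  x = 18: rhs = 6, matching y values: 5, 14 (2 points).
Total affine count: 19.
Full point count |E(F_19)| = 19 + 1 = 20.
Hasse bound: |20 − (19+1)| = |0| = 0 ≤ 2√19 ≈ 8.7178 ✓.


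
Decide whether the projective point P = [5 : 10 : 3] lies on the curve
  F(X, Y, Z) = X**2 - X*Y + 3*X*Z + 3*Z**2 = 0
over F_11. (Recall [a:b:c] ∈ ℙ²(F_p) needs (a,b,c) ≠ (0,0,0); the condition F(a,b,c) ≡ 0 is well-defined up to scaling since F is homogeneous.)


F(5,10,3) ≡ 3 (mod 11); P is NOT on the curve.

Evaluate F(5, 10, 3) term-by-term (mod 11).
  X**2 ↦ 1·25·1·1 = 25
  -X*Y ↦ -1·5·10·1 = -50
  3*X*Z ↦ 3·5·1·3 = 45
  3*Z**2 ↦ 3·1·1·9 = 27
Sum: F(5, 10, 3) = (25) + (-50) + (45) + (27) = 47.
Reducing mod 11: 47 ≡ 3 (mod 11).
Since F(a, b, c) ≡ 3 ≠ 0 (mod 11), P does NOT lie on the curve.


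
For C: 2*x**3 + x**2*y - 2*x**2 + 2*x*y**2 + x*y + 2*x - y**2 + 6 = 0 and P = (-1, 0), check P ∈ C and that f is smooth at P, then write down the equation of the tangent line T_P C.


Tangent line at P: 12*x + 12 = 0.

Step 1: f(-1, 0) = 0, so P lies on C.
Step 2: partial derivatives
  f_x(x, y) = 6*x**2 + 2*x*y - 4*x + 2*y**2 + y + 2, f_y(x, y) = x**2 + 4*x*y + x - 2*y.
  f_x(P) = 12, f_y(P) = 0 (gradient nonzero, so P is smooth).
Step 3: tangent line at P: 12·(x − -1) + 0·(y − 0) = 0.
Expanding: 12*x + 12 = 0.


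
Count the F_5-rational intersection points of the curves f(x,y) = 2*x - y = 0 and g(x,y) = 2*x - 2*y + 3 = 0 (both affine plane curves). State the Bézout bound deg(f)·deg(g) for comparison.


Common zeros: {(4, 3)}; count = 1; Bézout bound = 1.

deg(f) = 1, deg(g) = 1, so Bézout bound = 1.
Scan x ∈ F_5. For each x, list the y ∈ F_5 with f(x, y) ≡ 0 and those with g(x, y) ≡ 0 (mod 5); the common zeros in that column are the intersection.
  x = 0: f ≡ 0 at y ∈ {0}; g ≡ 0 at y ∈ {4}; common: ∅.
  x = 1: f ≡ 0 at y ∈ {2}; g ≡ 0 at y ∈ {0}; common: ∅.
  x = 2: f ≡ 0 at y ∈ {4}; g ≡ 0 at y ∈ {1}; common: ∅.
  x = 3: f ≡ 0 at y ∈ {1}; g ≡ 0 at y ∈ {2}; common: ∅.
  x = 4: f ≡ 0 at y ∈ {3}; g ≡ 0 at y ∈ {3}; common: {3}.
Collecting: common zeros = {(4, 3)}, so the count is 1.
Comparison with the Bézout bound: 1 ≤ 1 = deg(f)·deg(g), as expected for curves with no common component (the bound is attained).


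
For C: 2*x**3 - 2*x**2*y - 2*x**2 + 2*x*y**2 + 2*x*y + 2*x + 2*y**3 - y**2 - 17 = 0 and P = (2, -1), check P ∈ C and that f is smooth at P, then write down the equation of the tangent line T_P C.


Tangent line at P: 26*x - 4*y - 56 = 0.

Step 1: f(2, -1) = 0, so P lies on C.
Step 2: partial derivatives
  f_x(x, y) = 6*x**2 - 4*x*y - 4*x + 2*y**2 + 2*y + 2, f_y(x, y) = -2*x**2 + 4*x*y + 2*x + 6*y**2 - 2*y.
  f_x(P) = 26, f_y(P) = -4 (gradient nonzero, so P is smooth).
Step 3: tangent line at P: 26·(x − 2) + -4·(y − -1) = 0.
Expanding: 26*x - 4*y - 56 = 0.


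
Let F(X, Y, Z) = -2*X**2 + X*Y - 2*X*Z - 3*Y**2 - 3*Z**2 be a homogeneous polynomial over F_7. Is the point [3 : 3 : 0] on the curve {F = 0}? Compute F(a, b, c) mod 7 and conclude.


F(3,3,0) ≡ 6 (mod 7); P is NOT on the curve.

Evaluate F(3, 3, 0) term-by-term (mod 7).
  -2*X**2 ↦ -2·9·1·1 = -18
  X*Y ↦ 1·3·3·1 = 9
  -2*X*Z ↦ -2·3·1·0 = 0
  -3*Y**2 ↦ -3·1·9·1 = -27
  -3*Z**2 ↦ -3·1·1·0 = 0
Sum: F(3, 3, 0) = (-18) + (9) + (0) + (-27) + (0) = -36.
Reducing mod 7: -36 ≡ 6 (mod 7).
Since F(a, b, c) ≡ 6 ≠ 0 (mod 7), P does NOT lie on the curve.


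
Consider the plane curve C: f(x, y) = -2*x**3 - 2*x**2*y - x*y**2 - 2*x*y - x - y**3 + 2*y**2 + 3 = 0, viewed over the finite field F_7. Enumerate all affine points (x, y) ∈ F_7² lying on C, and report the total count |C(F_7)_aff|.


Affine F_7-points: {(1, 0), (2, 1), (4, 3), (4, 4), (4, 5), (5, 0), (5, 2)}; count = 7.

For each of the 49 pairs (x, y) ∈ F_7², evaluate f(x, y) mod 7. Record the zeros.
  x = 0: [0↦3, 1↦4, 2↦3, 3↦1, 4↦6, 5↦5, 6↦6]  zeros at y ∈ ∅
  x = 1: [0↦0, 1↦3, 2↦2, 3↦5, 4↦6, 5↦6, 6↦6]  zeros at y ∈ {0}
  x = 2: [0↦6, 1↦0, 2↦2, 3↦6, 4↦6, 5↦3, 6↦5]  zeros at y ∈ {1}
  x = 3: [0↦2, 1↦4, 2↦5, 3↦6, 4↦1, 5↦5, 6↦5]  zeros at y ∈ ∅
  x = 4: [0↦4, 1↦3, 2↦6, 3↦0, 4↦0, 5↦0, 6↦1]  zeros at y ∈ {3, 4, 5}
  x = 5: [0↦0, 1↦6, 2↦0, 3↦4, 4↦5, 5↦4, 6↦2]  zeros at y ∈ {0, 2}
  x = 6: [0↦6, 1↦1, 2↦3, 3↦6, 4↦4, 5↦5, 6↦3]  zeros at y ∈ ∅
Collecting zeros: affine points = {(1, 0), (2, 1), (4, 3), (4, 4), (4, 5), (5, 0), (5, 2)}.
Total count |C(F_7)_aff| = 7.


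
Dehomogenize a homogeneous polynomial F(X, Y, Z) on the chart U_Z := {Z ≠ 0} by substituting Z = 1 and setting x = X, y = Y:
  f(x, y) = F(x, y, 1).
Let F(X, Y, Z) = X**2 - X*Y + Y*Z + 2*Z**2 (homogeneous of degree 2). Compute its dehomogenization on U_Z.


f(x, y) = x**2 - x*y + y + 2

On U_Z we set Z = 1. Each monomial c·X^i·Y^j·Z^k in F becomes c·x^i·y^j·1^k = c·x^i·y^j.
Substituting Z = 1: F(X, Y, 1) = x**2 - x*y + y + 2.
Note: deg(f) ≤ deg(F) = 2; strict inequality happens when F is divisible by Z (lost terms).


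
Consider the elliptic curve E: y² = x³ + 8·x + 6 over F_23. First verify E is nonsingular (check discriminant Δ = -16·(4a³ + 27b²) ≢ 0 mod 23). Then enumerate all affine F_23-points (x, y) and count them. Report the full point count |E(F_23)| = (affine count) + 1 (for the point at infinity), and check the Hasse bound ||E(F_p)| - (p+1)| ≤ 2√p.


Affine points = {(0, 11), (0, 12), (9, 5), (9, 18), (12, 6), (12, 17), (17, 8), (17, 15), (18, 5), (18, 18), (19, 5), (19, 18), (20, 1), (20, 22)}; affine count = 14; |E(F_23)| = 15.

Discriminant check: Δ ∝ 4a³ + 27b² = 4·8³ + 27·6² = 4·512 + 27·36 ≡ 7 (mod 23). Nonzero ⇒ E is nonsingular.
For each x ∈ F_23, compute rhs = x³ + 8·x + 6 mod 23, then count y ∈ F_23 with y² ≡ rhs.
  x = 0: rhs = 6, matching y values: 11, 12 (2 points).
  x = 1: rhs = 15, matching y values: none (0 points).
  x = 2: rhs = 7, matching y values: none (0 points).
  x = 3: rhs = 11, matching y values: none (0 points).
  x = 4: rhs = 10, matching y values: none (0 points).
  x = 5: rhs = 10, matching y values: none (0 points).
  x = 6: rhs = 17, matching y values: none (0 points).
  x = 7: rhs = 14, matching y values: none (0 points).
  x = 8: rhs = 7, matching y values: none (0 points).
  x = 9: rhs = 2, matching y values: 5, 18 (2 points).
  x = 10: rhs = 5, matching y values: none (0 points).
  x = 11: rhs = 22, matching y values: none (0 points).
  x = 12: rhs = 13, matching y values: 6, 17 (2 points).
  x = 13: rhs = 7, matching y values: none (0 points).
  x = 14: rhs = 10, matching y values: none (0 points).
  x = 15: rhs = 5, matching y values: none (0 points).
  x = 16: rhs = 21, matching y values: none (0 points).
  x = 17: rhs = 18, matching y values: 8, 15 (2 points).
  x = 18: rhs = 2, matching y values: 5, 18 (2 points).
  x = 19: rhs = 2, matching y values: 5, 18 (2 points).
  x = 20: rhs = 1, matching y values: 1, 22 (2 points).
  x = 21: rhs = 5, matching y values: none (0 points).
  x = 22: rhs = 20, matching y values: none (0 points).
Total affine count: 14.
Full point count |E(F_23)| = 14 + 1 = 15.
Hasse bound: |15 − (23+1)| = |-9| = 9 ≤ 2√23 ≈ 9.5917 ✓.


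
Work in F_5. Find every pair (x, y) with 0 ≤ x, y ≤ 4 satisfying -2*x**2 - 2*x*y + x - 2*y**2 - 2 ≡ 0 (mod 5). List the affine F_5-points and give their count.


Affine F_5-points: {(0, 2), (0, 3), (1, 2), (3, 1), (4, 0), (4, 1)}; count = 6.

For each of the 25 pairs (x, y) ∈ F_5², evaluate f(x, y) mod 5. Record the zeros.
  x = 0: [0↦3, 1↦1, 2↦0, 3↦0, 4↦1]  zeros at y ∈ {2, 3}
  x = 1: [0↦2, 1↦3, 2↦0, 3↦3, 4↦2]  zeros at y ∈ {2}
  x = 2: [0↦2, 1↦1, 2↦1, 3↦2, 4↦4]  zeros at y ∈ ∅
  x = 3: [0↦3, 1↦0, 2↦3, 3↦2, 4↦2]  zeros at y ∈ {1}
  x = 4: [0↦0, 1↦0, 2↦1, 3↦3, 4↦1]  zeros at y ∈ {0, 1}
Collecting zeros: affine points = {(0, 2), (0, 3), (1, 2), (3, 1), (4, 0), (4, 1)}.
Total count |C(F_5)_aff| = 6.


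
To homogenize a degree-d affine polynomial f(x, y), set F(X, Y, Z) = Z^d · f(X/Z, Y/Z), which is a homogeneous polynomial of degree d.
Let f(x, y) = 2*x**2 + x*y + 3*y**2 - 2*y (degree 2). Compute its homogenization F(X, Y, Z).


F(X, Y, Z) = 2*X**2 + X*Y + 3*Y**2 - 2*Y*Z

deg(f) = 2.
Substitute x = X/Z, y = Y/Z into f, then multiply by Z^2.
  monomial 2·x^2·y^0 ↦ 2·X^2·Y^0·Z^0.
  monomial 1·x^1·y^1 ↦ 1·X^1·Y^1·Z^0.
  monomial 3·x^0·y^2 ↦ 3·X^0·Y^2·Z^0.
  monomial -2·x^0·y^1 ↦ -2·X^0·Y^1·Z^1.
Collecting: F(X, Y, Z) = 2*X**2 + X*Y + 3*Y**2 - 2*Y*Z.


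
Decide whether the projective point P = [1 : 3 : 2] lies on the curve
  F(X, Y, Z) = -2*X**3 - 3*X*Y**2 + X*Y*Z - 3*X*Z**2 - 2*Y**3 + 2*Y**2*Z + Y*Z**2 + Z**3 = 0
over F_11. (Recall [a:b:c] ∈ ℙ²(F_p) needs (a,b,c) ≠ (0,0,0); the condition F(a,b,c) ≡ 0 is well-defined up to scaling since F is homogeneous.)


F(1,3,2) ≡ 0 (mod 11); P is on the curve.

Evaluate F(1, 3, 2) term-by-term (mod 11).
  -2*X**3 ↦ -2·1·1·1 = -2
  -3*X*Y**2 ↦ -3·1·9·1 = -27
  X*Y*Z ↦ 1·1·3·2 = 6
  -3*X*Z**2 ↦ -3·1·1·4 = -12
  -2*Y**3 ↦ -2·1·27·1 = -54
  2*Y**2*Z ↦ 2·1·9·2 = 36
  Y*Z**2 ↦ 1·1·3·4 = 12
  Z**3 ↦ 1·1·1·8 = 8
Sum: F(1, 3, 2) = (-2) + (-27) + (6) + (-12) + (-54) + (36) + (12) + (8) = -33.
Reducing mod 11: -33 ≡ 0 (mod 11).
Since F(a, b, c) ≡ 0 (mod 11), P lies on the curve.


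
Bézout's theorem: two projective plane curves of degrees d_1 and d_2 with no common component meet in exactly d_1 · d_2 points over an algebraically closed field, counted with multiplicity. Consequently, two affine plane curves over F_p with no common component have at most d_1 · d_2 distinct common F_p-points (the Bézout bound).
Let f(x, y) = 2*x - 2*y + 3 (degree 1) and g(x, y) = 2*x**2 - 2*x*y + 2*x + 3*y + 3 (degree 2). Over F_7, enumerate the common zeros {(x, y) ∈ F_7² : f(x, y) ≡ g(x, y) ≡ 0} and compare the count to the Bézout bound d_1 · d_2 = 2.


Common zeros: {(5, 3)}; count = 1; Bézout bound = 2.

deg(f) = 1, deg(g) = 2, so Bézout bound = 2.
Scan x ∈ F_7. For each x, list the y ∈ F_7 with f(x, y) ≡ 0 and those with g(x, y) ≡ 0 (mod 7); the common zeros in that column are the intersection.
  x = 0: f ≡ 0 at y ∈ {5}; g ≡ 0 at y ∈ {6}; common: ∅.
  x = 1: f ≡ 0 at y ∈ {6}; g ≡ 0 at y ∈ {0}; common: ∅.
  x = 2: f ≡ 0 at y ∈ {0}; g ≡ 0 at y ∈ {1}; common: ∅.
  x = 3: f ≡ 0 at y ∈ {1}; g ≡ 0 at y ∈ {2}; common: ∅.
  x = 4: f ≡ 0 at y ∈ {2}; g ≡ 0 at y ∈ {3}; common: ∅.
  x = 5: f ≡ 0 at y ∈ {3}; g ≡ 0 at y ∈ {0, 1, 2, 3, 4, 5, 6}; common: {3}.
  x = 6: f ≡ 0 at y ∈ {4}; g ≡ 0 at y ∈ {5}; common: ∅.
Collecting: common zeros = {(5, 3)}, so the count is 1.
Comparison with the Bézout bound: 1 ≤ 2 = deg(f)·deg(g), as expected for curves with no common component (the affine F_7-count falls short of the bound because intersections may lie at infinity, over extension fields, or carry multiplicity).
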